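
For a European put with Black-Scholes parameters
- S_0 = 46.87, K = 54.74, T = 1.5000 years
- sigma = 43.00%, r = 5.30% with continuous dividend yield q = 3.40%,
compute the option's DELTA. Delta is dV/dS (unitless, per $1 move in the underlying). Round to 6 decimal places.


d1 = 0.0227064060; d2 = -0.5039338887
phi(d1) = 0.3988394502; exp(-qT) = 0.9502786705; exp(-rT) = 0.9235780200
N(-d1) = 0.4909422330
Delta = -exp(-qT) * N(-d1) = -0.9502786705 * 0.4909422330 = -0.466532

Answer: Delta = -0.466532


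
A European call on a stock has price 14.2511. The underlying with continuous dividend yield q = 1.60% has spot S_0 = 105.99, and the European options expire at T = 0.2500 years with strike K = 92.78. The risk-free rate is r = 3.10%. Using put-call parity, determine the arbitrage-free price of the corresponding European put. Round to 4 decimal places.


Answer: Put price = 0.7479

Derivation:
Put-call parity: C - P = S_0 * exp(-qT) - K * exp(-rT).
S_0 * exp(-qT) = 105.9900 * 0.99600799 = 105.56688679
K * exp(-rT) = 92.7800 * 0.99227995 = 92.06373412
P = C - S*exp(-qT) + K*exp(-rT)
P = 14.2511 - 105.56688679 + 92.06373412 = 0.7479


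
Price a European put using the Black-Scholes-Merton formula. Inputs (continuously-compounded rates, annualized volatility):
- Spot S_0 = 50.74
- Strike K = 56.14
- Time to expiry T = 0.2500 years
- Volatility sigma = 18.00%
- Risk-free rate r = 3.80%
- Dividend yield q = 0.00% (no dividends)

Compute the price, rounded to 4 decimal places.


Answer: Price = 5.2537

Derivation:
d1 = (ln(S/K) + (r - q + 0.5*sigma^2) * T) / (sigma * sqrt(T)) = -0.97315574
d2 = d1 - sigma * sqrt(T) = -1.06315574
exp(-rT) = 0.99054498; exp(-qT) = 1.00000000
P = K * exp(-rT) * N(-d2) - S_0 * exp(-qT) * N(-d1)
N(-d1) = 0.83476205; N(-d2) = 0.85614434
P = 56.1400 * 0.99054498 * 0.85614434 - 50.7400 * 1.00000000 * 0.83476205 = 5.2537


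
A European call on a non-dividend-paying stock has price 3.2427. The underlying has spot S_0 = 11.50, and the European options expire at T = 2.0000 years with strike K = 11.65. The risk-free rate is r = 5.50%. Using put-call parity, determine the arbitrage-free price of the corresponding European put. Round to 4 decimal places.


Answer: Put price = 2.1792

Derivation:
Put-call parity: C - P = S_0 * exp(-qT) - K * exp(-rT).
S_0 * exp(-qT) = 11.5000 * 1.00000000 = 11.50000000
K * exp(-rT) = 11.6500 * 0.89583414 = 10.43646768
P = C - S*exp(-qT) + K*exp(-rT)
P = 3.2427 - 11.50000000 + 10.43646768 = 2.1792


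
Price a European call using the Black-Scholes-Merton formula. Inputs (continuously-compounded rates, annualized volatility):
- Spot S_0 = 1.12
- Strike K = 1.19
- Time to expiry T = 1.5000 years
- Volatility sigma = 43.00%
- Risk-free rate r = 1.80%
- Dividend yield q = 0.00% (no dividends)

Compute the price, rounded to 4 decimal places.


Answer: Price = 0.2179

Derivation:
d1 = (ln(S/K) + (r - q + 0.5*sigma^2) * T) / (sigma * sqrt(T)) = 0.19947273
d2 = d1 - sigma * sqrt(T) = -0.32716756
exp(-rT) = 0.97336124; exp(-qT) = 1.00000000
C = S_0 * exp(-qT) * N(d1) - K * exp(-rT) * N(d2)
N(d1) = 0.57905351; N(d2) = 0.37177058
C = 1.1200 * 1.00000000 * 0.57905351 - 1.1900 * 0.97336124 * 0.37177058 = 0.2179


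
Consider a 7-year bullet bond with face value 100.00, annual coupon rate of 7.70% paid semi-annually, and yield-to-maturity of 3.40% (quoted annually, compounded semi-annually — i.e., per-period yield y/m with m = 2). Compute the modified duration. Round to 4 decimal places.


Coupon per period c = face * coupon_rate / m = 3.850000
Periods per year m = 2; per-period yield y/m = 0.017000
Number of cashflows N = 14
Cashflows (t years, CF_t, discount factor 1/(1+y/m)^(m*t), PV):
  t = 0.5000: CF_t = 3.850000, DF = 0.983284, PV = 3.785644
  t = 1.0000: CF_t = 3.850000, DF = 0.966848, PV = 3.722364
  t = 1.5000: CF_t = 3.850000, DF = 0.950686, PV = 3.660141
  t = 2.0000: CF_t = 3.850000, DF = 0.934795, PV = 3.598959
  t = 2.5000: CF_t = 3.850000, DF = 0.919169, PV = 3.538800
  t = 3.0000: CF_t = 3.850000, DF = 0.903804, PV = 3.479646
  t = 3.5000: CF_t = 3.850000, DF = 0.888696, PV = 3.421480
  t = 4.0000: CF_t = 3.850000, DF = 0.873841, PV = 3.364288
  t = 4.5000: CF_t = 3.850000, DF = 0.859234, PV = 3.308051
  t = 5.0000: CF_t = 3.850000, DF = 0.844871, PV = 3.252754
  t = 5.5000: CF_t = 3.850000, DF = 0.830748, PV = 3.198381
  t = 6.0000: CF_t = 3.850000, DF = 0.816862, PV = 3.144918
  t = 6.5000: CF_t = 3.850000, DF = 0.803207, PV = 3.092348
  t = 7.0000: CF_t = 103.850000, DF = 0.789781, PV = 82.018753
Price P = sum_t PV_t = 126.586526
First compute Macaulay numerator sum_t t * PV_t:
  t * PV_t at t = 0.5000: 1.892822
  t * PV_t at t = 1.0000: 3.722364
  t * PV_t at t = 1.5000: 5.490212
  t * PV_t at t = 2.0000: 7.197918
  t * PV_t at t = 2.5000: 8.846999
  t * PV_t at t = 3.0000: 10.438937
  t * PV_t at t = 3.5000: 11.975181
  t * PV_t at t = 4.0000: 13.457150
  t * PV_t at t = 4.5000: 14.886228
  t * PV_t at t = 5.0000: 16.263769
  t * PV_t at t = 5.5000: 17.591098
  t * PV_t at t = 6.0000: 18.869507
  t * PV_t at t = 6.5000: 20.100261
  t * PV_t at t = 7.0000: 574.131268
Macaulay duration D = 724.863714 / 126.586526 = 5.726231
Modified duration = D / (1 + y/m) = 5.726231 / (1 + 0.017000) = 5.630512

Answer: Modified duration = 5.6305


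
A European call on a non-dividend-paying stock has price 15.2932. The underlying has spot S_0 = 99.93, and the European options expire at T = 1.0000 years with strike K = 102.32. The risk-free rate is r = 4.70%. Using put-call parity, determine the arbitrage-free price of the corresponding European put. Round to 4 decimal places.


Put-call parity: C - P = S_0 * exp(-qT) - K * exp(-rT).
S_0 * exp(-qT) = 99.9300 * 1.00000000 = 99.93000000
K * exp(-rT) = 102.3200 * 0.95408740 = 97.62222252
P = C - S*exp(-qT) + K*exp(-rT)
P = 15.2932 - 99.93000000 + 97.62222252 = 12.9854

Answer: Put price = 12.9854


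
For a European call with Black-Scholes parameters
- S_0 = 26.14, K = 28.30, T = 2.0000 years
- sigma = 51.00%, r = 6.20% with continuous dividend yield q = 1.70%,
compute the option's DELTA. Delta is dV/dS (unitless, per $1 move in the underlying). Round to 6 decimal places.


d1 = 0.3753279863; d2 = -0.3459209305
phi(d1) = 0.3718093404; exp(-qT) = 0.9665715046; exp(-rT) = 0.8833798409
N(d1) = 0.6462917225
Delta = exp(-qT) * N(d1) = 0.9665715046 * 0.6462917225 = 0.624687

Answer: Delta = 0.624687


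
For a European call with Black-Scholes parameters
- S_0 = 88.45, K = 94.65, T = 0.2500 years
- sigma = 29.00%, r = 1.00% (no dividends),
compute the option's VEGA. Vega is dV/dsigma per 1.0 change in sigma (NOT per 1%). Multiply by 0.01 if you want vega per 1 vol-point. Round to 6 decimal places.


d1 = -0.3774893590; d2 = -0.5224893590
phi(d1) = 0.3715069744; exp(-qT) = 1.0000000000; exp(-rT) = 0.9975031224
Vega = S * exp(-qT) * phi(d1) * sqrt(T) = 88.4500 * 1.0000000000 * 0.3715069744 * 0.5000000000 = 16.429896

Answer: Vega = 16.429896


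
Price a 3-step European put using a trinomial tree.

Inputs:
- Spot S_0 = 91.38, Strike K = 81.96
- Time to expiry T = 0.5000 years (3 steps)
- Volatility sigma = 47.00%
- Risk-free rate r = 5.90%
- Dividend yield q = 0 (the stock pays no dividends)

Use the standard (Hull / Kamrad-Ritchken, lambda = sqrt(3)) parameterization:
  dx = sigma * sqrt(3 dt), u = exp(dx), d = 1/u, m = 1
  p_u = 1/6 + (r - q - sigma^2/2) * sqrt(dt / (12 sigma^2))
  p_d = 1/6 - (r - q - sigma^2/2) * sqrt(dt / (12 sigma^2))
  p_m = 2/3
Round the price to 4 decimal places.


dt = T/N = 0.166667; dx = sigma*sqrt(3*dt) = 0.332340
u = exp(dx) = 1.394227; d = 1/u = 0.717243
p_u = 0.153766, p_m = 0.666667, p_d = 0.179568
Discount per step: exp(-r*dt) = 0.990215
Stock lattice S(k, j) with j the centered position index:
  k=0: S(0,+0) = 91.3800
  k=1: S(1,-1) = 65.5417; S(1,+0) = 91.3800; S(1,+1) = 127.4045
  k=2: S(2,-2) = 47.0093; S(2,-1) = 65.5417; S(2,+0) = 91.3800; S(2,+1) = 127.4045; S(2,+2) = 177.6308
  k=3: S(3,-3) = 33.7171; S(3,-2) = 47.0093; S(3,-1) = 65.5417; S(3,+0) = 91.3800; S(3,+1) = 127.4045; S(3,+2) = 177.6308; S(3,+3) = 247.6576
Terminal payoffs V(N, j) = max(K - S_T, 0):
  V(3,-3) = 48.242868; V(3,-2) = 34.950662; V(3,-1) = 16.418309; V(3,+0) = 0.000000; V(3,+1) = 0.000000; V(3,+2) = 0.000000; V(3,+3) = 0.000000
Backward induction: V(k, j) = exp(-r*dt) * [p_u * V(k+1, j+1) + p_m * V(k+1, j) + p_d * V(k+1, j-1)]
  V(2,-2) = exp(-r*dt) * [p_u*16.418309 + p_m*34.950662 + p_d*48.242868] = 34.150402
  V(2,-1) = exp(-r*dt) * [p_u*0.000000 + p_m*16.418309 + p_d*34.950662] = 17.053030
  V(2,+0) = exp(-r*dt) * [p_u*0.000000 + p_m*0.000000 + p_d*16.418309] = 2.919348
  V(2,+1) = exp(-r*dt) * [p_u*0.000000 + p_m*0.000000 + p_d*0.000000] = 0.000000
  V(2,+2) = exp(-r*dt) * [p_u*0.000000 + p_m*0.000000 + p_d*0.000000] = 0.000000
  V(1,-1) = exp(-r*dt) * [p_u*2.919348 + p_m*17.053030 + p_d*34.150402] = 17.774246
  V(1,+0) = exp(-r*dt) * [p_u*0.000000 + p_m*2.919348 + p_d*17.053030] = 4.959396
  V(1,+1) = exp(-r*dt) * [p_u*0.000000 + p_m*0.000000 + p_d*2.919348] = 0.519091
  V(0,+0) = exp(-r*dt) * [p_u*0.519091 + p_m*4.959396 + p_d*17.774246] = 6.513397

Answer: Price = V(0,0) = 6.5134


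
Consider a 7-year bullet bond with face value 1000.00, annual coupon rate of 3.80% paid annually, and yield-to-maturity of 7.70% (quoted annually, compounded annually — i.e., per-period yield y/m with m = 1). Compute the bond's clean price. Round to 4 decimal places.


Answer: Price = 794.8515

Derivation:
Coupon per period c = face * coupon_rate / m = 38.000000
Periods per year m = 1; per-period yield y/m = 0.077000
Number of cashflows N = 7
Cashflows (t years, CF_t, discount factor 1/(1+y/m)^(m*t), PV):
  t = 1.0000: CF_t = 38.000000, DF = 0.928505, PV = 35.283194
  t = 2.0000: CF_t = 38.000000, DF = 0.862122, PV = 32.760626
  t = 3.0000: CF_t = 38.000000, DF = 0.800484, PV = 30.418408
  t = 4.0000: CF_t = 38.000000, DF = 0.743254, PV = 28.243648
  t = 5.0000: CF_t = 38.000000, DF = 0.690115, PV = 26.224371
  t = 6.0000: CF_t = 38.000000, DF = 0.640775, PV = 24.349462
  t = 7.0000: CF_t = 1038.000000, DF = 0.594963, PV = 617.571763
Price P = sum_t PV_t = 794.851472


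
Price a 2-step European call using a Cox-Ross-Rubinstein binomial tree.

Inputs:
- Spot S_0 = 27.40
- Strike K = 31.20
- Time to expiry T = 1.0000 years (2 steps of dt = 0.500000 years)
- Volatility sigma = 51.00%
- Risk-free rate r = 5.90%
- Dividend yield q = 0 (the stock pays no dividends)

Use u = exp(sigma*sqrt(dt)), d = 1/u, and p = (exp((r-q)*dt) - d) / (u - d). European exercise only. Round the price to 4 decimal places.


Answer: Price = V(0,0) = 4.8340

Derivation:
dt = T/N = 0.500000
u = exp(sigma*sqrt(dt)) = 1.434225; d = 1/u = 0.697241
p = (exp((r-q)*dt) - d) / (u - d) = 0.451433
Discount per step: exp(-r*dt) = 0.970931
Stock lattice S(k, i) with i counting down-moves:
  k=0: S(0,0) = 27.4000
  k=1: S(1,0) = 39.2978; S(1,1) = 19.1044
  k=2: S(2,0) = 56.3618; S(2,1) = 27.4000; S(2,2) = 13.3204
Terminal payoffs V(N, i) = max(S_T - K, 0):
  V(2,0) = 25.161817; V(2,1) = 0.000000; V(2,2) = 0.000000
Backward induction: V(k, i) = exp(-r*dt) * [p * V(k+1, i) + (1-p) * V(k+1, i+1)].
  V(1,0) = exp(-r*dt) * [p*25.161817 + (1-p)*0.000000] = 11.028674
  V(1,1) = exp(-r*dt) * [p*0.000000 + (1-p)*0.000000] = 0.000000
  V(0,0) = exp(-r*dt) * [p*11.028674 + (1-p)*0.000000] = 4.833977


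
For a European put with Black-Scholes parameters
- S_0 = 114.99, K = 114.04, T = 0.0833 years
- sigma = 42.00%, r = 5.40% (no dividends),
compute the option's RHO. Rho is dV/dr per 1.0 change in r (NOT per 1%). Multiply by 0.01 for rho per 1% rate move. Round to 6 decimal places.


d1 = 0.1661547552; d2 = 0.0449354498
phi(d1) = 0.3934732337; exp(-qT) = 1.0000000000; exp(-rT) = 0.9955119017
N(-d2) = 0.4820793802
Rho = -K*T*exp(-rT)*N(-d2) = -114.0400 * 0.0833 * 0.9955119017 * 0.4820793802 = -4.558975

Answer: Rho = -4.558975


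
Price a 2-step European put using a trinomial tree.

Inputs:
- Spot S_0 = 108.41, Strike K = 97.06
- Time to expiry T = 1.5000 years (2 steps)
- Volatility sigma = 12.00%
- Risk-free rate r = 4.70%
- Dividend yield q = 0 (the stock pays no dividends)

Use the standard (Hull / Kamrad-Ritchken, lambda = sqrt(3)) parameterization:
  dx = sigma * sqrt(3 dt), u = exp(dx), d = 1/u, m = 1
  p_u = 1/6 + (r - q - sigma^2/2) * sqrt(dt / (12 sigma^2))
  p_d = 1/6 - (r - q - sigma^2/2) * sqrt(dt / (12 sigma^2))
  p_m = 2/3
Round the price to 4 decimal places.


Answer: Price = V(0,0) = 0.8173

Derivation:
dt = T/N = 0.750000; dx = sigma*sqrt(3*dt) = 0.180000
u = exp(dx) = 1.197217; d = 1/u = 0.835270
p_u = 0.249583, p_m = 0.666667, p_d = 0.083750
Discount per step: exp(-r*dt) = 0.965364
Stock lattice S(k, j) with j the centered position index:
  k=0: S(0,+0) = 108.4100
  k=1: S(1,-1) = 90.5516; S(1,+0) = 108.4100; S(1,+1) = 129.7903
  k=2: S(2,-2) = 75.6351; S(2,-1) = 90.5516; S(2,+0) = 108.4100; S(2,+1) = 129.7903; S(2,+2) = 155.3872
Terminal payoffs V(N, j) = max(K - S_T, 0):
  V(2,-2) = 21.424909; V(2,-1) = 6.508356; V(2,+0) = 0.000000; V(2,+1) = 0.000000; V(2,+2) = 0.000000
Backward induction: V(k, j) = exp(-r*dt) * [p_u * V(k+1, j+1) + p_m * V(k+1, j) + p_d * V(k+1, j-1)]
  V(1,-1) = exp(-r*dt) * [p_u*0.000000 + p_m*6.508356 + p_d*21.424909] = 5.920810
  V(1,+0) = exp(-r*dt) * [p_u*0.000000 + p_m*0.000000 + p_d*6.508356] = 0.526196
  V(1,+1) = exp(-r*dt) * [p_u*0.000000 + p_m*0.000000 + p_d*0.000000] = 0.000000
  V(0,+0) = exp(-r*dt) * [p_u*0.000000 + p_m*0.526196 + p_d*5.920810] = 0.817340


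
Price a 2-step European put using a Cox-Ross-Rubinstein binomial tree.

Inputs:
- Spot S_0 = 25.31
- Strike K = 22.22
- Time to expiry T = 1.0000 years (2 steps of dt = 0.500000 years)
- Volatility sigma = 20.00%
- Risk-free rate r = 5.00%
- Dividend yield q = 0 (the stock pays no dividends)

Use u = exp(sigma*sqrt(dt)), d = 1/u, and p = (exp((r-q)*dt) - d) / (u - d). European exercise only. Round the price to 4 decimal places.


Answer: Price = V(0,0) = 0.5954

Derivation:
dt = T/N = 0.500000
u = exp(sigma*sqrt(dt)) = 1.151910; d = 1/u = 0.868123
p = (exp((r-q)*dt) - d) / (u - d) = 0.553908
Discount per step: exp(-r*dt) = 0.975310
Stock lattice S(k, i) with i counting down-moves:
  k=0: S(0,0) = 25.3100
  k=1: S(1,0) = 29.1548; S(1,1) = 21.9722
  k=2: S(2,0) = 33.5837; S(2,1) = 25.3100; S(2,2) = 19.0746
Terminal payoffs V(N, i) = max(K - S_T, 0):
  V(2,0) = 0.000000; V(2,1) = 0.000000; V(2,2) = 3.145414
Backward induction: V(k, i) = exp(-r*dt) * [p * V(k+1, i) + (1-p) * V(k+1, i+1)].
  V(1,0) = exp(-r*dt) * [p*0.000000 + (1-p)*0.000000] = 0.000000
  V(1,1) = exp(-r*dt) * [p*0.000000 + (1-p)*3.145414] = 1.368499
  V(0,0) = exp(-r*dt) * [p*0.000000 + (1-p)*1.368499] = 0.595404


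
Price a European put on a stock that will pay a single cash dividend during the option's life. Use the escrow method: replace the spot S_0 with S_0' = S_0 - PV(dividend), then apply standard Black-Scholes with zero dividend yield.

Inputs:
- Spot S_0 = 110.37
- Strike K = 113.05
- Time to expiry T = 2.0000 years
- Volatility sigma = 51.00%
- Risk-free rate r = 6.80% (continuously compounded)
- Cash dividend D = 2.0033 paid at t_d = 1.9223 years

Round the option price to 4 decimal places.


Answer: Price = 24.4661

Derivation:
PV(D) = D * exp(-r * t_d) = 2.0033 * 0.87746659 = 1.75782882
S_0' = S_0 - PV(D) = 110.3700 - 1.75782882 = 108.61217118
d1 = (ln(S_0'/K) + (r + sigma^2/2)*T) / (sigma*sqrt(T)) = 0.49366213
d2 = d1 - sigma*sqrt(T) = -0.22758679
exp(-rT) = 0.87284263
N(-d1) = 0.31077241; N(-d2) = 0.59001625
P = K * exp(-rT) * N(-d2) - S_0' * N(-d1) = 113.0500 * 0.87284263 * 0.59001625 - 108.61217118 * 0.31077241 = 24.4661


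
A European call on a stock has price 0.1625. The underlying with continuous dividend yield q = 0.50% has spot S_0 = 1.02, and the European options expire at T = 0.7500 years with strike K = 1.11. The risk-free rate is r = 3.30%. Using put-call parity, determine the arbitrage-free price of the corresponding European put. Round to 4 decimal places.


Put-call parity: C - P = S_0 * exp(-qT) - K * exp(-rT).
S_0 * exp(-qT) = 1.0200 * 0.99625702 = 1.01618216
K * exp(-rT) = 1.1100 * 0.97555377 = 1.08286468
P = C - S*exp(-qT) + K*exp(-rT)
P = 0.1625 - 1.01618216 + 1.08286468 = 0.2292

Answer: Put price = 0.2292


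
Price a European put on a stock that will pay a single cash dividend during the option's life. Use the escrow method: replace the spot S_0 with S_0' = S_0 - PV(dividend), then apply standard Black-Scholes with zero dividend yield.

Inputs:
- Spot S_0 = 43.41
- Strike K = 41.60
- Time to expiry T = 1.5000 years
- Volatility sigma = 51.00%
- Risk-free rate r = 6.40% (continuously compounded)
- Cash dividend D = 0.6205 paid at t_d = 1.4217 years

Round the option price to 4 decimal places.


Answer: Price = 7.5521

Derivation:
PV(D) = D * exp(-r * t_d) = 0.6205 * 0.91302794 = 0.56653383
S_0' = S_0 - PV(D) = 43.4100 - 0.56653383 = 42.84346617
d1 = (ln(S_0'/K) + (r + sigma^2/2)*T) / (sigma*sqrt(T)) = 0.51315687
d2 = d1 - sigma*sqrt(T) = -0.11146301
exp(-rT) = 0.90846402
N(-d1) = 0.30392080; N(-d2) = 0.54437540
P = K * exp(-rT) * N(-d2) - S_0' * N(-d1) = 41.6000 * 0.90846402 * 0.54437540 - 42.84346617 * 0.30392080 = 7.5521


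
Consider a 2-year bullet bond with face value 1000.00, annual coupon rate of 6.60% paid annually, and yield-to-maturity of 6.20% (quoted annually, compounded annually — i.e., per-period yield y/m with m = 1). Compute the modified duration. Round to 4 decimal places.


Answer: Modified duration = 1.8251

Derivation:
Coupon per period c = face * coupon_rate / m = 66.000000
Periods per year m = 1; per-period yield y/m = 0.062000
Number of cashflows N = 2
Cashflows (t years, CF_t, discount factor 1/(1+y/m)^(m*t), PV):
  t = 1.0000: CF_t = 66.000000, DF = 0.941620, PV = 62.146893
  t = 2.0000: CF_t = 1066.000000, DF = 0.886647, PV = 945.166175
Price P = sum_t PV_t = 1007.313068
First compute Macaulay numerator sum_t t * PV_t:
  t * PV_t at t = 1.0000: 62.146893
  t * PV_t at t = 2.0000: 1890.332351
Macaulay duration D = 1952.479244 / 1007.313068 = 1.938304
Modified duration = D / (1 + y/m) = 1.938304 / (1 + 0.062000) = 1.825145


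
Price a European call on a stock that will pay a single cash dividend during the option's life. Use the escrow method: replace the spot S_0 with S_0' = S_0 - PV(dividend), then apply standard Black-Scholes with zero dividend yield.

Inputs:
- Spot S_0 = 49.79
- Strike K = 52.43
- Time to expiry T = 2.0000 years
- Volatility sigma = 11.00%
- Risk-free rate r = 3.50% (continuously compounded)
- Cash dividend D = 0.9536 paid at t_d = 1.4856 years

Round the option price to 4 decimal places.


PV(D) = D * exp(-r * t_d) = 0.9536 * 0.94933266 = 0.90528363
S_0' = S_0 - PV(D) = 49.7900 - 0.90528363 = 48.88471637
d1 = (ln(S_0'/K) + (r + sigma^2/2)*T) / (sigma*sqrt(T)) = 0.07769080
d2 = d1 - sigma*sqrt(T) = -0.07787269
exp(-rT) = 0.93239382
N(d1) = 0.53096299; N(d2) = 0.46896466
C = S_0' * N(d1) - K * exp(-rT) * N(d2) = 48.88471637 * 0.53096299 - 52.4300 * 0.93239382 * 0.46896466 = 3.0304

Answer: Price = 3.0304


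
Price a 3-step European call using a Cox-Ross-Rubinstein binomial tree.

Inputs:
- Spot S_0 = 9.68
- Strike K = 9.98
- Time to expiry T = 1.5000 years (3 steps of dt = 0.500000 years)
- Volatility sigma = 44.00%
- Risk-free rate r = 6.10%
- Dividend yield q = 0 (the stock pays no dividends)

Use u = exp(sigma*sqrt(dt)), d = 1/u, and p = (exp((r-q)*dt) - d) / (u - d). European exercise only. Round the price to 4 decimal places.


dt = T/N = 0.500000
u = exp(sigma*sqrt(dt)) = 1.364963; d = 1/u = 0.732621
p = (exp((r-q)*dt) - d) / (u - d) = 0.471816
Discount per step: exp(-r*dt) = 0.969960
Stock lattice S(k, i) with i counting down-moves:
  k=0: S(0,0) = 9.6800
  k=1: S(1,0) = 13.2128; S(1,1) = 7.0918
  k=2: S(2,0) = 18.0350; S(2,1) = 9.6800; S(2,2) = 5.1956
  k=3: S(3,0) = 24.6171; S(3,1) = 13.2128; S(3,2) = 7.0918; S(3,3) = 3.8064
Terminal payoffs V(N, i) = max(S_T - K, 0):
  V(3,0) = 14.637138; V(3,1) = 3.232837; V(3,2) = 0.000000; V(3,3) = 0.000000
Backward induction: V(k, i) = exp(-r*dt) * [p * V(k+1, i) + (1-p) * V(k+1, i+1)].
  V(2,0) = exp(-r*dt) * [p*14.637138 + (1-p)*3.232837] = 8.354823
  V(2,1) = exp(-r*dt) * [p*3.232837 + (1-p)*0.000000] = 1.479486
  V(2,2) = exp(-r*dt) * [p*0.000000 + (1-p)*0.000000] = 0.000000
  V(1,0) = exp(-r*dt) * [p*8.354823 + (1-p)*1.479486] = 4.581493
  V(1,1) = exp(-r*dt) * [p*1.479486 + (1-p)*0.000000] = 0.677076
  V(0,0) = exp(-r*dt) * [p*4.581493 + (1-p)*0.677076] = 2.443566

Answer: Price = V(0,0) = 2.4436


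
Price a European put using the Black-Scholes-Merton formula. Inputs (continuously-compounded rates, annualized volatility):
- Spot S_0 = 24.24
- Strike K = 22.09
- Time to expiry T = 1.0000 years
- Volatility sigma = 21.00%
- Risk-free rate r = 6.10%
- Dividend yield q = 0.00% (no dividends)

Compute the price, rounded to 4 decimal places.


d1 = (ln(S/K) + (r - q + 0.5*sigma^2) * T) / (sigma * sqrt(T)) = 0.83775783
d2 = d1 - sigma * sqrt(T) = 0.62775783
exp(-rT) = 0.94082324; exp(-qT) = 1.00000000
P = K * exp(-rT) * N(-d2) - S_0 * exp(-qT) * N(-d1)
N(-d1) = 0.20108336; N(-d2) = 0.26508130
P = 22.0900 * 0.94082324 * 0.26508130 - 24.2400 * 1.00000000 * 0.20108336 = 0.6349

Answer: Price = 0.6349


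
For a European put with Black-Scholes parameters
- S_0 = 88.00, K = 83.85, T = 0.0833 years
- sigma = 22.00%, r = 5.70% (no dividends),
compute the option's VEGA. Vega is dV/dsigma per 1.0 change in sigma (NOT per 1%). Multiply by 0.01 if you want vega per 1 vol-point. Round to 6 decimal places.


Answer: Vega = 6.956119

Derivation:
d1 = 0.8673213521; d2 = 0.8038255255
phi(d1) = 0.2738809661; exp(-qT) = 1.0000000000; exp(-rT) = 0.9952631544
Vega = S * exp(-qT) * phi(d1) * sqrt(T) = 88.0000 * 1.0000000000 * 0.2738809661 * 0.2886173938 = 6.956119


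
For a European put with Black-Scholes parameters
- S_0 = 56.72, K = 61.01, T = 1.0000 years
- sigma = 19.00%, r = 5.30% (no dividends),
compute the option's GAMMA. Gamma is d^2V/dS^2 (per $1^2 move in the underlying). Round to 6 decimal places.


d1 = -0.0097942260; d2 = -0.1997942260
phi(d1) = 0.3989231462; exp(-qT) = 1.0000000000; exp(-rT) = 0.9483800125
Gamma = exp(-qT) * phi(d1) / (S * sigma * sqrt(T)) = 1.0000000000 * 0.3989231462 / (56.7200 * 0.1900 * 1.0000000000) = 0.037017

Answer: Gamma = 0.037017


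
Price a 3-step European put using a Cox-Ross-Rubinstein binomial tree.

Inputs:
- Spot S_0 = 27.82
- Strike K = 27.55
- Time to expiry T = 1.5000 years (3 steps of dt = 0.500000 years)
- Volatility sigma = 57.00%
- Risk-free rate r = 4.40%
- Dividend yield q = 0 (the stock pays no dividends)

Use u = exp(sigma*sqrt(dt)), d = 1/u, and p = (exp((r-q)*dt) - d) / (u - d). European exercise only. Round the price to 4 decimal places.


dt = T/N = 0.500000
u = exp(sigma*sqrt(dt)) = 1.496383; d = 1/u = 0.668278
p = (exp((r-q)*dt) - d) / (u - d) = 0.427441
Discount per step: exp(-r*dt) = 0.978240
Stock lattice S(k, i) with i counting down-moves:
  k=0: S(0,0) = 27.8200
  k=1: S(1,0) = 41.6294; S(1,1) = 18.5915
  k=2: S(2,0) = 62.2935; S(2,1) = 27.8200; S(2,2) = 12.4243
  k=3: S(3,0) = 93.2149; S(3,1) = 41.6294; S(3,2) = 18.5915; S(3,3) = 8.3029
Terminal payoffs V(N, i) = max(K - S_T, 0):
  V(3,0) = 0.000000; V(3,1) = 0.000000; V(3,2) = 8.958503; V(3,3) = 19.247119
Backward induction: V(k, i) = exp(-r*dt) * [p * V(k+1, i) + (1-p) * V(k+1, i+1)].
  V(2,0) = exp(-r*dt) * [p*0.000000 + (1-p)*0.000000] = 0.000000
  V(2,1) = exp(-r*dt) * [p*0.000000 + (1-p)*8.958503] = 5.017663
  V(2,2) = exp(-r*dt) * [p*8.958503 + (1-p)*19.247119] = 14.526228
  V(1,0) = exp(-r*dt) * [p*0.000000 + (1-p)*5.017663] = 2.810396
  V(1,1) = exp(-r*dt) * [p*5.017663 + (1-p)*14.526228] = 10.234233
  V(0,0) = exp(-r*dt) * [p*2.810396 + (1-p)*10.234233] = 6.907338

Answer: Price = V(0,0) = 6.9073


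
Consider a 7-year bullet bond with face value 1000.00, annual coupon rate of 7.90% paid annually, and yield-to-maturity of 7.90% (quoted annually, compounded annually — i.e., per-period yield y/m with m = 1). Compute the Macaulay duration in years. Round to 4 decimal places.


Answer: Macaulay duration = 5.6369 years

Derivation:
Coupon per period c = face * coupon_rate / m = 79.000000
Periods per year m = 1; per-period yield y/m = 0.079000
Number of cashflows N = 7
Cashflows (t years, CF_t, discount factor 1/(1+y/m)^(m*t), PV):
  t = 1.0000: CF_t = 79.000000, DF = 0.926784, PV = 73.215941
  t = 2.0000: CF_t = 79.000000, DF = 0.858929, PV = 67.855367
  t = 3.0000: CF_t = 79.000000, DF = 0.796041, PV = 62.887272
  t = 4.0000: CF_t = 79.000000, DF = 0.737758, PV = 58.282921
  t = 5.0000: CF_t = 79.000000, DF = 0.683743, PV = 54.015683
  t = 6.0000: CF_t = 79.000000, DF = 0.633682, PV = 50.060873
  t = 7.0000: CF_t = 1079.000000, DF = 0.587286, PV = 633.681943
Price P = sum_t PV_t = 1000.000000
Macaulay numerator sum_t t * PV_t:
  t * PV_t at t = 1.0000: 73.215941
  t * PV_t at t = 2.0000: 135.710733
  t * PV_t at t = 3.0000: 188.661817
  t * PV_t at t = 4.0000: 233.131686
  t * PV_t at t = 5.0000: 270.078413
  t * PV_t at t = 6.0000: 300.365241
  t * PV_t at t = 7.0000: 4435.773601
Macaulay duration D = (sum_t t * PV_t) / P = 5636.937431 / 1000.000000 = 5.636937


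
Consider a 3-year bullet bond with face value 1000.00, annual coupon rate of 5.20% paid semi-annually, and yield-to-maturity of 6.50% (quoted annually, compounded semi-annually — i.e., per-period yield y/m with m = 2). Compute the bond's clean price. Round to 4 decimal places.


Coupon per period c = face * coupon_rate / m = 26.000000
Periods per year m = 2; per-period yield y/m = 0.032500
Number of cashflows N = 6
Cashflows (t years, CF_t, discount factor 1/(1+y/m)^(m*t), PV):
  t = 0.5000: CF_t = 26.000000, DF = 0.968523, PV = 25.181598
  t = 1.0000: CF_t = 26.000000, DF = 0.938037, PV = 24.388957
  t = 1.5000: CF_t = 26.000000, DF = 0.908510, PV = 23.621266
  t = 2.0000: CF_t = 26.000000, DF = 0.879913, PV = 22.877739
  t = 2.5000: CF_t = 26.000000, DF = 0.852216, PV = 22.157617
  t = 3.0000: CF_t = 1026.000000, DF = 0.825391, PV = 846.850989
Price P = sum_t PV_t = 965.078165

Answer: Price = 965.0782


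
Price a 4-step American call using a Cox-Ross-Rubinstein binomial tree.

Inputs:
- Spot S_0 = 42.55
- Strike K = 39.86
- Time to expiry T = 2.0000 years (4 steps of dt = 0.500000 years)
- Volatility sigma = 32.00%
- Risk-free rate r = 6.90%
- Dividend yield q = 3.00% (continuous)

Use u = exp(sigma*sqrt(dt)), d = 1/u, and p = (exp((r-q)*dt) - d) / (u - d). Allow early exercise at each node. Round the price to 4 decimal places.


Answer: Price = V(0,0) = 9.6524

Derivation:
dt = T/N = 0.500000
u = exp(sigma*sqrt(dt)) = 1.253919; d = 1/u = 0.797499
p = (exp((r-q)*dt) - d) / (u - d) = 0.486815
Discount per step: exp(-r*dt) = 0.966088
Stock lattice S(k, i) with i counting down-moves:
  k=0: S(0,0) = 42.5500
  k=1: S(1,0) = 53.3543; S(1,1) = 33.9336
  k=2: S(2,0) = 66.9020; S(2,1) = 42.5500; S(2,2) = 27.0620
  k=3: S(3,0) = 83.8897; S(3,1) = 53.3543; S(3,2) = 33.9336; S(3,3) = 21.5820
  k=4: S(4,0) = 105.1909; S(4,1) = 66.9020; S(4,2) = 42.5500; S(4,3) = 27.0620; S(4,4) = 17.2116
Terminal payoffs V(N, i) = max(S_T - K, 0):
  V(4,0) = 65.330873; V(4,1) = 27.041955; V(4,2) = 2.690000; V(4,3) = 0.000000; V(4,4) = 0.000000
Backward induction: V(k, i) = exp(-r*dt) * [p * V(k+1, i) + (1-p) * V(k+1, i+1)]; then take max(V_cont, immediate exercise) for American.
  V(3,0) = exp(-r*dt) * [p*65.330873 + (1-p)*27.041955] = 44.132425; exercise = 44.029660; V(3,0) = max -> 44.132425
  V(3,1) = exp(-r*dt) * [p*27.041955 + (1-p)*2.690000] = 14.051648; exercise = 13.494271; V(3,1) = max -> 14.051648
  V(3,2) = exp(-r*dt) * [p*2.690000 + (1-p)*0.000000] = 1.265123; exercise = 0.000000; V(3,2) = max -> 1.265123
  V(3,3) = exp(-r*dt) * [p*0.000000 + (1-p)*0.000000] = 0.000000; exercise = 0.000000; V(3,3) = max -> 0.000000
  V(2,0) = exp(-r*dt) * [p*44.132425 + (1-p)*14.051648] = 27.722302; exercise = 27.041955; V(2,0) = max -> 27.722302
  V(2,1) = exp(-r*dt) * [p*14.051648 + (1-p)*1.265123] = 7.235800; exercise = 2.690000; V(2,1) = max -> 7.235800
  V(2,2) = exp(-r*dt) * [p*1.265123 + (1-p)*0.000000] = 0.594995; exercise = 0.000000; V(2,2) = max -> 0.594995
  V(1,0) = exp(-r*dt) * [p*27.722302 + (1-p)*7.235800] = 16.625346; exercise = 13.494271; V(1,0) = max -> 16.625346
  V(1,1) = exp(-r*dt) * [p*7.235800 + (1-p)*0.594995] = 3.698028; exercise = 0.000000; V(1,1) = max -> 3.698028
  V(0,0) = exp(-r*dt) * [p*16.625346 + (1-p)*3.698028] = 9.652417; exercise = 2.690000; V(0,0) = max -> 9.652417


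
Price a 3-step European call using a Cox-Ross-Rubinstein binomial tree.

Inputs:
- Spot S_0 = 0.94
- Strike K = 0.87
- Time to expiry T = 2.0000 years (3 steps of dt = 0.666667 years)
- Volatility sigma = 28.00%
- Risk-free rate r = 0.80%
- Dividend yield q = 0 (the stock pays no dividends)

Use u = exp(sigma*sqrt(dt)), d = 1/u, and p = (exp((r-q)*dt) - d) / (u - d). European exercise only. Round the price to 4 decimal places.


dt = T/N = 0.666667
u = exp(sigma*sqrt(dt)) = 1.256863; d = 1/u = 0.795632
p = (exp((r-q)*dt) - d) / (u - d) = 0.454687
Discount per step: exp(-r*dt) = 0.994681
Stock lattice S(k, i) with i counting down-moves:
  k=0: S(0,0) = 0.9400
  k=1: S(1,0) = 1.1815; S(1,1) = 0.7479
  k=2: S(2,0) = 1.4849; S(2,1) = 0.9400; S(2,2) = 0.5950
  k=3: S(3,0) = 1.8663; S(3,1) = 1.1815; S(3,2) = 0.7479; S(3,3) = 0.4734
Terminal payoffs V(N, i) = max(S_T - K, 0):
  V(3,0) = 0.996345; V(3,1) = 0.311451; V(3,2) = 0.000000; V(3,3) = 0.000000
Backward induction: V(k, i) = exp(-r*dt) * [p * V(k+1, i) + (1-p) * V(k+1, i+1)].
  V(2,0) = exp(-r*dt) * [p*0.996345 + (1-p)*0.311451] = 0.619550
  V(2,1) = exp(-r*dt) * [p*0.311451 + (1-p)*0.000000] = 0.140860
  V(2,2) = exp(-r*dt) * [p*0.000000 + (1-p)*0.000000] = 0.000000
  V(1,0) = exp(-r*dt) * [p*0.619550 + (1-p)*0.140860] = 0.356607
  V(1,1) = exp(-r*dt) * [p*0.140860 + (1-p)*0.000000] = 0.063706
  V(0,0) = exp(-r*dt) * [p*0.356607 + (1-p)*0.063706] = 0.195837

Answer: Price = V(0,0) = 0.1958


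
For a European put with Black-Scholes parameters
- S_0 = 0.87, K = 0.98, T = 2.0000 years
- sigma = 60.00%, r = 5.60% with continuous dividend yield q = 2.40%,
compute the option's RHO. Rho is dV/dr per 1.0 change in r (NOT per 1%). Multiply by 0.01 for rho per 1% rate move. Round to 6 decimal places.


Answer: Rho = -1.204958

Derivation:
d1 = 0.3593759907; d2 = -0.4891521468
phi(d1) = 0.3739945385; exp(-qT) = 0.9531337871; exp(-rT) = 0.8940442575
N(-d2) = 0.6876330073
Rho = -K*T*exp(-rT)*N(-d2) = -0.9800 * 2.0000 * 0.8940442575 * 0.6876330073 = -1.204958


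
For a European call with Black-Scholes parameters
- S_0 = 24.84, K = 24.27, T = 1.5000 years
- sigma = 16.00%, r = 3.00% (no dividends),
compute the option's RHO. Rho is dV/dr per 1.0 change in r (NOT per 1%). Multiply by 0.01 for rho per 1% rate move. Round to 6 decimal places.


Answer: Rho = 20.838508

Derivation:
d1 = 0.4460839119; d2 = 0.2501247325
phi(d1) = 0.3611600882; exp(-qT) = 1.0000000000; exp(-rT) = 0.9559974818
N(d2) = 0.5987545550
Rho = K*T*exp(-rT)*N(d2) = 24.2700 * 1.5000 * 0.9559974818 * 0.5987545550 = 20.838508


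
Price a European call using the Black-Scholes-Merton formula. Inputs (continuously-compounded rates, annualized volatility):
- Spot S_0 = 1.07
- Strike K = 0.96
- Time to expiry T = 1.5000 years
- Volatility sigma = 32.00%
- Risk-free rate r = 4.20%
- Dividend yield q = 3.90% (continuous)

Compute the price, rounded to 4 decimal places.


d1 = (ln(S/K) + (r - q + 0.5*sigma^2) * T) / (sigma * sqrt(T)) = 0.48423514
d2 = d1 - sigma * sqrt(T) = 0.09231679
exp(-rT) = 0.93894347; exp(-qT) = 0.94317824
C = S_0 * exp(-qT) * N(d1) - K * exp(-rT) * N(d2)
N(d1) = 0.68589050; N(d2) = 0.53677682
C = 1.0700 * 0.94317824 * 0.68589050 - 0.9600 * 0.93894347 * 0.53677682 = 0.2084

Answer: Price = 0.2084


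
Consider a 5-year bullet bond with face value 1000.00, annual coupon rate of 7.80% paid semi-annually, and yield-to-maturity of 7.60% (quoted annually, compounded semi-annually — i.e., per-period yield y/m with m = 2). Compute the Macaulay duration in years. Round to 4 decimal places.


Answer: Macaulay duration = 4.2383 years

Derivation:
Coupon per period c = face * coupon_rate / m = 39.000000
Periods per year m = 2; per-period yield y/m = 0.038000
Number of cashflows N = 10
Cashflows (t years, CF_t, discount factor 1/(1+y/m)^(m*t), PV):
  t = 0.5000: CF_t = 39.000000, DF = 0.963391, PV = 37.572254
  t = 1.0000: CF_t = 39.000000, DF = 0.928122, PV = 36.196777
  t = 1.5000: CF_t = 39.000000, DF = 0.894145, PV = 34.871654
  t = 2.0000: CF_t = 39.000000, DF = 0.861411, PV = 33.595042
  t = 2.5000: CF_t = 39.000000, DF = 0.829876, PV = 32.365166
  t = 3.0000: CF_t = 39.000000, DF = 0.799495, PV = 31.180314
  t = 3.5000: CF_t = 39.000000, DF = 0.770227, PV = 30.038838
  t = 4.0000: CF_t = 39.000000, DF = 0.742030, PV = 28.939151
  t = 4.5000: CF_t = 39.000000, DF = 0.714865, PV = 27.879721
  t = 5.0000: CF_t = 1039.000000, DF = 0.688694, PV = 715.553339
Price P = sum_t PV_t = 1008.192256
Macaulay numerator sum_t t * PV_t:
  t * PV_t at t = 0.5000: 18.786127
  t * PV_t at t = 1.0000: 36.196777
  t * PV_t at t = 1.5000: 52.307481
  t * PV_t at t = 2.0000: 67.190085
  t * PV_t at t = 2.5000: 80.912915
  t * PV_t at t = 3.0000: 93.540942
  t * PV_t at t = 3.5000: 105.135934
  t * PV_t at t = 4.0000: 115.756602
  t * PV_t at t = 4.5000: 125.458745
  t * PV_t at t = 5.0000: 3577.766693
Macaulay duration D = (sum_t t * PV_t) / P = 4273.052302 / 1008.192256 = 4.238331


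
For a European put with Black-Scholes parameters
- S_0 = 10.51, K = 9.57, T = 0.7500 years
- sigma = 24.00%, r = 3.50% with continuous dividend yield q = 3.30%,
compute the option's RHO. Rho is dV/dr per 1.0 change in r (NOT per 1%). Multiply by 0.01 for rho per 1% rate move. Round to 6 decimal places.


d1 = 0.5619252955; d2 = 0.3540791986
phi(d1) = 0.3406776516; exp(-qT) = 0.9755537700; exp(-rT) = 0.9740915363
N(-d2) = 0.3616397653
Rho = -K*T*exp(-rT)*N(-d2) = -9.5700 * 0.7500 * 0.9740915363 * 0.3616397653 = -2.528420

Answer: Rho = -2.528420


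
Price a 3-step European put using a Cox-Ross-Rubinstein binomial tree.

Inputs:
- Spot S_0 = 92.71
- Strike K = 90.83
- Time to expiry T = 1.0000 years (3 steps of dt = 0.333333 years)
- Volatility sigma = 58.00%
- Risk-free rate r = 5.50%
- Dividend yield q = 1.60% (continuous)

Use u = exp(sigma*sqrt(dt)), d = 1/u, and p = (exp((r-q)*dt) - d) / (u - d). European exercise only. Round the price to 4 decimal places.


dt = T/N = 0.333333
u = exp(sigma*sqrt(dt)) = 1.397749; d = 1/u = 0.715436
p = (exp((r-q)*dt) - d) / (u - d) = 0.436235
Discount per step: exp(-r*dt) = 0.981834
Stock lattice S(k, i) with i counting down-moves:
  k=0: S(0,0) = 92.7100
  k=1: S(1,0) = 129.5853; S(1,1) = 66.3281
  k=2: S(2,0) = 181.1278; S(2,1) = 92.7100; S(2,2) = 47.4535
  k=3: S(3,0) = 253.1712; S(3,1) = 129.5853; S(3,2) = 66.3281; S(3,3) = 33.9499
Terminal payoffs V(N, i) = max(K - S_T, 0):
  V(3,0) = 0.000000; V(3,1) = 0.000000; V(3,2) = 24.501930; V(3,3) = 56.880067
Backward induction: V(k, i) = exp(-r*dt) * [p * V(k+1, i) + (1-p) * V(k+1, i+1)].
  V(2,0) = exp(-r*dt) * [p*0.000000 + (1-p)*0.000000] = 0.000000
  V(2,1) = exp(-r*dt) * [p*0.000000 + (1-p)*24.501930] = 13.562393
  V(2,2) = exp(-r*dt) * [p*24.501930 + (1-p)*56.880067] = 41.978879
  V(1,0) = exp(-r*dt) * [p*0.000000 + (1-p)*13.562393] = 7.507102
  V(1,1) = exp(-r*dt) * [p*13.562393 + (1-p)*41.978879] = 29.045205
  V(0,0) = exp(-r*dt) * [p*7.507102 + (1-p)*29.045205] = 19.292571

Answer: Price = V(0,0) = 19.2926


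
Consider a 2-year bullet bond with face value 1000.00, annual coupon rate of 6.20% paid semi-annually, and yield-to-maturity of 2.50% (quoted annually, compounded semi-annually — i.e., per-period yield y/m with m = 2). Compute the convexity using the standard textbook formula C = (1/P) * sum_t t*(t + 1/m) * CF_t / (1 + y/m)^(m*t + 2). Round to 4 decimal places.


Coupon per period c = face * coupon_rate / m = 31.000000
Periods per year m = 2; per-period yield y/m = 0.012500
Number of cashflows N = 4
Cashflows (t years, CF_t, discount factor 1/(1+y/m)^(m*t), PV):
  t = 0.5000: CF_t = 31.000000, DF = 0.987654, PV = 30.617284
  t = 1.0000: CF_t = 31.000000, DF = 0.975461, PV = 30.239293
  t = 1.5000: CF_t = 31.000000, DF = 0.963418, PV = 29.865968
  t = 2.0000: CF_t = 1031.000000, DF = 0.951524, PV = 981.021528
Price P = sum_t PV_t = 1071.744073
Convexity numerator sum_t t*(t + 1/m) * CF_t / (1+y/m)^(m*t + 2):
  t = 0.5000: term = 14.932984
  t = 1.0000: term = 44.245879
  t = 1.5000: term = 87.399267
  t = 2.0000: term = 4784.741486
Convexity = (1/P) * sum = 4931.319615 / 1071.744073 = 4.601210

Answer: Convexity = 4.6012


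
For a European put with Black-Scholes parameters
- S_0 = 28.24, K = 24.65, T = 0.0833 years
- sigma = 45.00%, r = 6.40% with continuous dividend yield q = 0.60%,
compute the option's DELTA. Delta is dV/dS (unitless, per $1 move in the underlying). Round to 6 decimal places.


d1 = 1.1489877860; d2 = 1.0191099588
phi(d1) = 0.2061760220; exp(-qT) = 0.9995003249; exp(-rT) = 0.9946829856
N(-d1) = 0.1252805085
Delta = -exp(-qT) * N(-d1) = -0.9995003249 * 0.1252805085 = -0.125218

Answer: Delta = -0.125218


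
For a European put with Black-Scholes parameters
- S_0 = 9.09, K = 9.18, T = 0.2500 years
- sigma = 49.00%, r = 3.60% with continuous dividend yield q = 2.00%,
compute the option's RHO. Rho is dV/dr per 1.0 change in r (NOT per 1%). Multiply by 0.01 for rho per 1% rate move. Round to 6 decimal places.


d1 = 0.0986130757; d2 = -0.1463869243
phi(d1) = 0.3970072238; exp(-qT) = 0.9950124792; exp(-rT) = 0.9910403788
N(-d2) = 0.5581920255
Rho = -K*T*exp(-rT)*N(-d2) = -9.1800 * 0.2500 * 0.9910403788 * 0.5581920255 = -1.269573

Answer: Rho = -1.269573


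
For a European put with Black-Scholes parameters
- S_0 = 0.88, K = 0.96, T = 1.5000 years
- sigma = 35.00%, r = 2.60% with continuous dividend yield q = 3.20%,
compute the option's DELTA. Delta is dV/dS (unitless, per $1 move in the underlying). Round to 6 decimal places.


d1 = -0.0096495362; d2 = -0.4383102412
phi(d1) = 0.3989237074; exp(-qT) = 0.9531337871; exp(-rT) = 0.9617507091
N(-d1) = 0.5038495482
Delta = -exp(-qT) * N(-d1) = -0.9531337871 * 0.5038495482 = -0.480236

Answer: Delta = -0.480236


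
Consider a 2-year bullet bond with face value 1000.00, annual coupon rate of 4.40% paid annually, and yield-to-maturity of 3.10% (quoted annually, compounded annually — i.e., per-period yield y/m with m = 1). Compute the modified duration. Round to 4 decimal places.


Answer: Modified duration = 1.8995

Derivation:
Coupon per period c = face * coupon_rate / m = 44.000000
Periods per year m = 1; per-period yield y/m = 0.031000
Number of cashflows N = 2
Cashflows (t years, CF_t, discount factor 1/(1+y/m)^(m*t), PV):
  t = 1.0000: CF_t = 44.000000, DF = 0.969932, PV = 42.677013
  t = 2.0000: CF_t = 1044.000000, DF = 0.940768, PV = 982.162092
Price P = sum_t PV_t = 1024.839105
First compute Macaulay numerator sum_t t * PV_t:
  t * PV_t at t = 1.0000: 42.677013
  t * PV_t at t = 2.0000: 1964.324185
Macaulay duration D = 2007.001198 / 1024.839105 = 1.958357
Modified duration = D / (1 + y/m) = 1.958357 / (1 + 0.031000) = 1.899474


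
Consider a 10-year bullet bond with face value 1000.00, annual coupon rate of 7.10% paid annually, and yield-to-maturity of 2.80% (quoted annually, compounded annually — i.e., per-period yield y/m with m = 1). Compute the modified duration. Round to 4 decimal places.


Coupon per period c = face * coupon_rate / m = 71.000000
Periods per year m = 1; per-period yield y/m = 0.028000
Number of cashflows N = 10
Cashflows (t years, CF_t, discount factor 1/(1+y/m)^(m*t), PV):
  t = 1.0000: CF_t = 71.000000, DF = 0.972763, PV = 69.066148
  t = 2.0000: CF_t = 71.000000, DF = 0.946267, PV = 67.184969
  t = 3.0000: CF_t = 71.000000, DF = 0.920493, PV = 65.355028
  t = 4.0000: CF_t = 71.000000, DF = 0.895422, PV = 63.574930
  t = 5.0000: CF_t = 71.000000, DF = 0.871033, PV = 61.843317
  t = 6.0000: CF_t = 71.000000, DF = 0.847308, PV = 60.158869
  t = 7.0000: CF_t = 71.000000, DF = 0.824230, PV = 58.520300
  t = 8.0000: CF_t = 71.000000, DF = 0.801780, PV = 56.926362
  t = 9.0000: CF_t = 71.000000, DF = 0.779941, PV = 55.375839
  t = 10.0000: CF_t = 1071.000000, DF = 0.758698, PV = 812.565397
Price P = sum_t PV_t = 1370.571159
First compute Macaulay numerator sum_t t * PV_t:
  t * PV_t at t = 1.0000: 69.066148
  t * PV_t at t = 2.0000: 134.369937
  t * PV_t at t = 3.0000: 196.065084
  t * PV_t at t = 4.0000: 254.299720
  t * PV_t at t = 5.0000: 309.216585
  t * PV_t at t = 6.0000: 360.953212
  t * PV_t at t = 7.0000: 409.642102
  t * PV_t at t = 8.0000: 455.410897
  t * PV_t at t = 9.0000: 498.382548
  t * PV_t at t = 10.0000: 8125.653974
Macaulay duration D = 10813.060208 / 1370.571159 = 7.889456
Modified duration = D / (1 + y/m) = 7.889456 / (1 + 0.028000) = 7.674568

Answer: Modified duration = 7.6746
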